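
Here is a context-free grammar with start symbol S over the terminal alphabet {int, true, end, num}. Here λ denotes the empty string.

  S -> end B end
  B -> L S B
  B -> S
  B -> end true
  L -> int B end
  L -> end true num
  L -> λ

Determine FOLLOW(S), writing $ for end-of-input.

{$, end, int}

FIRST(S) = {end}
FIRST(L) = {λ, end, int}
FIRST(B) = {end, int}  (via L S B, S)
FOLLOW(S) includes $ since S is the start symbol.
FOLLOW(B): in S->end B end, B is followed by end with FIRST {end}; in B->L S B, the suffix after B is empty (adds nothing new); in L->int B end, B is followed by end with FIRST {end}. Thus FOLLOW(B) = {end}.
FOLLOW(S): in B->L S B, S is followed by B with FIRST {end, int}; in B->S, the suffix after S is empty, so FOLLOW(S) ⊇ FOLLOW(B) = {end}. Thus FOLLOW(S) = {$, end, int}.
FOLLOW(L): in B->L S B, L is followed by S B with FIRST {end}. Thus FOLLOW(L) = {end}.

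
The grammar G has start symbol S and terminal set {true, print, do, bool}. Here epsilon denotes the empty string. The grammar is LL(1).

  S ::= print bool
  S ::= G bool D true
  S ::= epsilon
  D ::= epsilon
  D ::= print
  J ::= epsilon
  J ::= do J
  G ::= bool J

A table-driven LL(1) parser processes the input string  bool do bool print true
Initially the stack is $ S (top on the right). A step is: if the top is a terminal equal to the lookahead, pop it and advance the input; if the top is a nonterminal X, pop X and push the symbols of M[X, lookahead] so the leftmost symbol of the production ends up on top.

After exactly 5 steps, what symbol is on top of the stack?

     Stack                 Input                      Action
  1  $ S                   bool do bool print true $  expand S ::= G bool D true
  2  $ true D bool G       bool do bool print true $  expand G ::= bool J
  3  $ true D bool J bool  bool do bool print true $  match bool
  4  $ true D bool J       do bool print true $       expand J ::= do J
  5  $ true D bool J do    do bool print true $       match do
Stack after step 5: $ true D bool J (top = J).

J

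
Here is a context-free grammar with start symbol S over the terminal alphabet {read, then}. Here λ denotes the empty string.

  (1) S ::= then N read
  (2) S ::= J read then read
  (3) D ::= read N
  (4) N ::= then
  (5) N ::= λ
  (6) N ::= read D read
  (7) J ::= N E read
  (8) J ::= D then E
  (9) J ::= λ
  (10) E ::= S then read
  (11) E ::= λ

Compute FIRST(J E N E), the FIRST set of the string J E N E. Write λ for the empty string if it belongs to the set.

FIRST(D) = {read}
FIRST(N) = {λ, read, then}
FIRST(S) = {read, then}  (via J read then read)
FIRST(E) = {λ, read, then}  (via S then read)
FIRST(J) = {λ, read, then}  (via N E read, D then E)
FIRST(J E N E): take FIRST of each symbol in turn, carrying on past any symbol whose FIRST contains λ; result {λ, read, then}.

{λ, read, then}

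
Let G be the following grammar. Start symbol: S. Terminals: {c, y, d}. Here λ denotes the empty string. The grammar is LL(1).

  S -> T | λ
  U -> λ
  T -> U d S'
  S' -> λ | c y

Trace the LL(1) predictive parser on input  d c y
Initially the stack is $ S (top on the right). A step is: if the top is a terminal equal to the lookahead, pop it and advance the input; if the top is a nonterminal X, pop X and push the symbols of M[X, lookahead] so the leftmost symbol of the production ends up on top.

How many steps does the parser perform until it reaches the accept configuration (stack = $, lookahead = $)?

7

     Stack     Input    Action
  1  $ S       d c y $  expand S -> T
  2  $ T       d c y $  expand T -> U d S'
  3  $ S' d U  d c y $  expand U -> λ
  4  $ S' d    d c y $  match d
  5  $ S'      c y $    expand S' -> c y
  6  $ y c     c y $    match c
  7  $ y       y $      match y
Accept reached after 7 steps.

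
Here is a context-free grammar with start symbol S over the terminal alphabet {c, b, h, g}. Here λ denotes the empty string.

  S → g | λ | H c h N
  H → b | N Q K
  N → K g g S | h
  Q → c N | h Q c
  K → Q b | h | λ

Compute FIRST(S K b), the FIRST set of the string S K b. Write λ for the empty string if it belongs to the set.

FIRST(Q): from Q→c N we get {c}; from Q→h Q c we get {h}. So FIRST(Q) = {c, h}.
FIRST(K): from K→Q b we get {c, h}; from K→h we get {h}; from K→λ we get {λ}. So FIRST(K) = {λ, c, h}.
FIRST(N): from N→K g g S we get {c, g, h}; from N→h we get {h}. So FIRST(N) = {c, g, h}.
FIRST(H): from H→b we get {b}; from H→N Q K we get {c, g, h}. So FIRST(H) = {b, c, g, h}.
FIRST(S): from S→g we get {g}; from S→λ we get {λ}; from S→H c h N we get {b, c, g, h}. So FIRST(S) = {λ, b, c, g, h}.
FIRST(S K b): take FIRST of each symbol in turn, carrying on past any symbol whose FIRST contains λ; result {b, c, g, h}.

{b, c, g, h}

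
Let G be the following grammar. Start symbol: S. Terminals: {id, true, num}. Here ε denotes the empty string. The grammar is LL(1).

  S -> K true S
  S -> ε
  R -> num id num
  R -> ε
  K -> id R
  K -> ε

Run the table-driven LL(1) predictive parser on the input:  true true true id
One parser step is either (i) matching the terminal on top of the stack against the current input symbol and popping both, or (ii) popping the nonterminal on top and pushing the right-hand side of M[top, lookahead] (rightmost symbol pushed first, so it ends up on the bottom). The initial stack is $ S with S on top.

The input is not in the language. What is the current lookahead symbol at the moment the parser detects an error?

step 1: stack=$ S  input=true true true id $  — expand S -> K true S
step 2: stack=$ S true K  input=true true true id $  — expand K -> ε
step 3: stack=$ S true  input=true true true id $  — match true
step 4: stack=$ S  input=true true id $  — expand S -> K true S
step 5: stack=$ S true K  input=true true id $  — expand K -> ε
step 6: stack=$ S true  input=true true id $  — match true
step 7: stack=$ S  input=true id $  — expand S -> K true S
step 8: stack=$ S true K  input=true id $  — expand K -> ε
step 9: stack=$ S true  input=true id $  — match true
step 10: stack=$ S  input=id $  — expand S -> K true S
step 11: stack=$ S true K  input=id $  — expand K -> id R
step 12: stack=$ S true R id  input=id $  — match id
step 13: stack=$ S true R  input=$  — error: M[R, $] is empty

$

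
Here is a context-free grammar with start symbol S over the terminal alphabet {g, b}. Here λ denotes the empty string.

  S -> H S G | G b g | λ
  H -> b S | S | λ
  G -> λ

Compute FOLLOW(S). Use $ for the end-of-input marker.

FIRST(G) = {λ}
FIRST(S) = {λ, b}  (via H S G, G b g)
FIRST(H) = {λ, b}  (via S)
FOLLOW(S) includes $ since S is the start symbol.
FOLLOW(S): in S->H S G, S is followed by G with FIRST {λ}; in S->H S G, the suffix after S is nullable (adds nothing new); in H->b S, the suffix after S is empty, so FOLLOW(S) ⊇ FOLLOW(H) = {$, b}; in H->S, the suffix after S is empty, so FOLLOW(S) ⊇ FOLLOW(H) = {$, b}. Thus FOLLOW(S) = {$, b}.
FOLLOW(H): in S->H S G, H is followed by S G with FIRST {λ, b}; in S->H S G, the suffix after H is nullable, so FOLLOW(H) ⊇ FOLLOW(S) = {$, b}. Thus FOLLOW(H) = {$, b}.
FOLLOW(G): in S->H S G, the suffix after G is empty, so FOLLOW(G) ⊇ FOLLOW(S) = {$, b}; in S->G b g, G is followed by b g with FIRST {b}. Thus FOLLOW(G) = {$, b}.

{$, b}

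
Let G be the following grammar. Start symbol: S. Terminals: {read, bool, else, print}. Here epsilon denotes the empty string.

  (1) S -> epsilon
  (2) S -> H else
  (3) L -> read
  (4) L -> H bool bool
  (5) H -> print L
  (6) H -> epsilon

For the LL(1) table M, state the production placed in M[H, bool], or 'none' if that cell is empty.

FIRST(H): from H->print L we get {print}; from H->epsilon we get {epsilon}. So FIRST(H) = {epsilon, print}.
FIRST(S): from S->epsilon we get {epsilon}; from S->H else we get {else, print}. So FIRST(S) = {epsilon, else, print}.
FIRST(L): from L->read we get {read}; from L->H bool bool we get {bool, print}. So FIRST(L) = {bool, print, read}.
FOLLOW(S) includes $ since S is the start symbol.
FOLLOW(H): in S->H else, H is followed by else with FIRST {else}; in L->H bool bool, H is followed by bool bool with FIRST {bool}. Thus FOLLOW(H) = {bool, else}.
For H -> print L: FIRST(print L) = {print}, so it goes in M[H, t] for t ∈ {print}.
For H -> epsilon: FIRST(epsilon) = {epsilon}, so it goes in M[H, t] for t ∈ {}; since epsilon ∈ FIRST, also for every t ∈ FOLLOW(H) = {bool, else}.

H -> epsilon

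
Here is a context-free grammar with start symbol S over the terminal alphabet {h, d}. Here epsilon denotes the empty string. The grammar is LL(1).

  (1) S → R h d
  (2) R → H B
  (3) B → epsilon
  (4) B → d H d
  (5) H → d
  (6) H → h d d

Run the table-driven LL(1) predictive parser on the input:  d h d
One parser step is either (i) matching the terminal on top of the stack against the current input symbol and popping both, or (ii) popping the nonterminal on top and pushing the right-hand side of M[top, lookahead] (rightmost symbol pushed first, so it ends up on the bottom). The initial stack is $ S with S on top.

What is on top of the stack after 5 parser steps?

h

     Stack      Input    Action
  1  $ S        d h d $  expand S → R h d
  2  $ d h R    d h d $  expand R → H B
  3  $ d h B H  d h d $  expand H → d
  4  $ d h B d  d h d $  match d
  5  $ d h B    h d $    expand B → epsilon
Stack after step 5: $ d h (top = h).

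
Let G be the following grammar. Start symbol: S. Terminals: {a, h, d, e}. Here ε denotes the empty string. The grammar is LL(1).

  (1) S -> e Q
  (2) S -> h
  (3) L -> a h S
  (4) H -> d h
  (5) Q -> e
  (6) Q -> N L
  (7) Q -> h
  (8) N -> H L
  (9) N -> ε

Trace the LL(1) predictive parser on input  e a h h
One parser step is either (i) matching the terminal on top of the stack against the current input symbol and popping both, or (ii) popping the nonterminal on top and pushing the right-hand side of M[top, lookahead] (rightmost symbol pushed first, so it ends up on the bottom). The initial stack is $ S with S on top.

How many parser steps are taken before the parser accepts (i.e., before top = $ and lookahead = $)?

step 1: stack=$ S  input=e a h h $  — expand S -> e Q
step 2: stack=$ Q e  input=e a h h $  — match e
step 3: stack=$ Q  input=a h h $  — expand Q -> N L
step 4: stack=$ L N  input=a h h $  — expand N -> ε
step 5: stack=$ L  input=a h h $  — expand L -> a h S
step 6: stack=$ S h a  input=a h h $  — match a
step 7: stack=$ S h  input=h h $  — match h
step 8: stack=$ S  input=h $  — expand S -> h
step 9: stack=$ h  input=h $  — match h
Accept reached after 9 steps.

9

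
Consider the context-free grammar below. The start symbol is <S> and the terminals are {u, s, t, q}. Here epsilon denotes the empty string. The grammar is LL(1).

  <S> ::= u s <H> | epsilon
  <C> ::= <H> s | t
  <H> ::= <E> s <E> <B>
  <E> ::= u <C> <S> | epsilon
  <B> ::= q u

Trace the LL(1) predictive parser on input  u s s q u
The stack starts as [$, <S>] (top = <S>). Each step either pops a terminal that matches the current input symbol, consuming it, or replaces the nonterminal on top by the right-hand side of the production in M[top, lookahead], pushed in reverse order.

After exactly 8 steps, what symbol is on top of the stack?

q

     Stack            Input        Action
  1  $ <S>            u s s q u $  expand <S> ::= u s <H>
  2  $ <H> s u        u s s q u $  match u
  3  $ <H> s          s s q u $    match s
  4  $ <H>            s q u $      expand <H> ::= <E> s <E> <B>
  5  $ <B> <E> s <E>  s q u $      expand <E> ::= epsilon
  6  $ <B> <E> s      s q u $      match s
  7  $ <B> <E>        q u $        expand <E> ::= epsilon
  8  $ <B>            q u $        expand <B> ::= q u
Stack after step 8: $ u q (top = q).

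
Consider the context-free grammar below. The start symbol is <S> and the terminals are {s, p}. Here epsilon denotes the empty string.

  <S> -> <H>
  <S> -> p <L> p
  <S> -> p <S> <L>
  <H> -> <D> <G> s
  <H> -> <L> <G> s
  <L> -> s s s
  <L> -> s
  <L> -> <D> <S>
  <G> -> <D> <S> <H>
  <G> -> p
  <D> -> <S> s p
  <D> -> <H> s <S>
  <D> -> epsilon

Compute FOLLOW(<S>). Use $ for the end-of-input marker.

{$, p, s}

FIRST(<S>) = {p, s}  (via <H>)
FIRST(<H>) = {p, s}  (via <D> <G> s, <L> <G> s)
FIRST(<D>) = {epsilon, p, s}  (via <S> s p, <H> s <S>)
FIRST(<L>) = {p, s}  (via <D> <S>)
FIRST(<G>) = {p, s}  (via <D> <S> <H>)
FOLLOW(<S>) includes $ since <S> is the start symbol.
FOLLOW(<G>): in <H>-><D> <G> s, <G> is followed by s with FIRST {s}; in <H>-><L> <G> s, <G> is followed by s with FIRST {s}. Thus FOLLOW(<G>) = {s}.
FOLLOW(<D>): in <H>-><D> <G> s, <D> is followed by <G> s with FIRST {p, s}; in <L>-><D> <S>, <D> is followed by <S> with FIRST {p, s}; in <G>-><D> <S> <H>, <D> is followed by <S> <H> with FIRST {p, s}. Thus FOLLOW(<D>) = {p, s}.
FOLLOW(<S>): in <S>->p <S> <L>, <S> is followed by <L> with FIRST {p, s}; in <L>-><D> <S>, the suffix after <S> is empty, so FOLLOW(<S>) ⊇ FOLLOW(<L>) = {$, p, s}; in <G>-><D> <S> <H>, <S> is followed by <H> with FIRST {p, s}; in <D>-><S> s p, <S> is followed by s p with FIRST {s}; in <D>-><H> s <S>, the suffix after <S> is empty, so FOLLOW(<S>) ⊇ FOLLOW(<D>) = {p, s}. Thus FOLLOW(<S>) = {$, p, s}.
FOLLOW(<H>): in <S>-><H>, the suffix after <H> is empty, so FOLLOW(<H>) ⊇ FOLLOW(<S>) = {$, p, s}; in <G>-><D> <S> <H>, the suffix after <H> is empty, so FOLLOW(<H>) ⊇ FOLLOW(<G>) = {s}; in <D>-><H> s <S>, <H> is followed by s <S> with FIRST {s}. Thus FOLLOW(<H>) = {$, p, s}.
FOLLOW(<L>): in <S>->p <L> p, <L> is followed by p with FIRST {p}; in <S>->p <S> <L>, the suffix after <L> is empty, so FOLLOW(<L>) ⊇ FOLLOW(<S>) = {$, p, s}; in <H>-><L> <G> s, <L> is followed by <G> s with FIRST {p, s}. Thus FOLLOW(<L>) = {$, p, s}.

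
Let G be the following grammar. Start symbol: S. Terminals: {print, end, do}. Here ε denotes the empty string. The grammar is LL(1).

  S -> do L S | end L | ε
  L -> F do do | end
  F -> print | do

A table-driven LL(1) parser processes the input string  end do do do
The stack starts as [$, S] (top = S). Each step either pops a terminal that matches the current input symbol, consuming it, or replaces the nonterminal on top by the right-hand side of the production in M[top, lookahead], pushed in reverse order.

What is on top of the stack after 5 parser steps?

step 1: stack=$ S  input=end do do do $  — expand S -> end L
step 2: stack=$ L end  input=end do do do $  — match end
step 3: stack=$ L  input=do do do $  — expand L -> F do do
step 4: stack=$ do do F  input=do do do $  — expand F -> do
step 5: stack=$ do do do  input=do do do $  — match do
Stack after step 5: $ do do (top = do).

do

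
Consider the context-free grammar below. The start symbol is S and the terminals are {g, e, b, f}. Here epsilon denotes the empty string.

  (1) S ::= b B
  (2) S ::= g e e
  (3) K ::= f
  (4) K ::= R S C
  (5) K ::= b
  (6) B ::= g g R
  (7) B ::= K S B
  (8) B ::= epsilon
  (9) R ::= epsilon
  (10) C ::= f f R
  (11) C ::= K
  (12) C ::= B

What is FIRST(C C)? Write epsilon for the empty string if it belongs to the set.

FIRST(S) = {b, g}
FIRST(R) = {epsilon}
FIRST(K) = {b, f, g}  (via R S C)
FIRST(B) = {epsilon, b, f, g}  (via K S B)
FIRST(C) = {epsilon, b, f, g}  (via K, B)
FIRST(C C): take FIRST of each symbol in turn, carrying on past any symbol whose FIRST contains epsilon; result {epsilon, b, f, g}.

{epsilon, b, f, g}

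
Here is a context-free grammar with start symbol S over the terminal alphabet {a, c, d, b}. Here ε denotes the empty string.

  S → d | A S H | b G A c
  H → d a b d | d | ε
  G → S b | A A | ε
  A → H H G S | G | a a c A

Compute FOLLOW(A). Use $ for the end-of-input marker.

FIRST(H) = {ε, d}
FIRST(S) = {a, b, d}  (via A S H)
FIRST(G) = {ε, a, b, d}  (via S b, A A)
FIRST(A) = {ε, a, b, d}  (via H H G S, G)
FOLLOW(S) includes $ since S is the start symbol.
FOLLOW(S): in S→A S H, S is followed by H with FIRST {ε, d}; in S→A S H, the suffix after S is nullable (adds nothing new); in G→S b, S is followed by b with FIRST {b}; in A→H H G S, the suffix after S is empty, so FOLLOW(S) ⊇ FOLLOW(A) = {a, b, c, d}. Thus FOLLOW(S) = {$, a, b, c, d}.
FOLLOW(H): in S→A S H, the suffix after H is empty, so FOLLOW(H) ⊇ FOLLOW(S) = {$, a, b, c, d}; in A→H H G S (occurrence 1), H is followed by H G S with FIRST {a, b, d}; in A→H H G S (occurrence 2), H is followed by G S with FIRST {a, b, d}. Thus FOLLOW(H) = {$, a, b, c, d}.
FOLLOW(G): in S→b G A c, G is followed by A c with FIRST {a, b, c, d}; in A→H H G S, G is followed by S with FIRST {a, b, d}; in A→G, the suffix after G is empty, so FOLLOW(G) ⊇ FOLLOW(A) = {a, b, c, d}. Thus FOLLOW(G) = {a, b, c, d}.
FOLLOW(A): in S→A S H, A is followed by S H with FIRST {a, b, d}; in S→b G A c, A is followed by c with FIRST {c}; in G→A A (occurrence 1), A is followed by A with FIRST {ε, a, b, d}; in G→A A (occurrence 1), the suffix after A is nullable, so FOLLOW(A) ⊇ FOLLOW(G) = {a, b, c, d}; in G→A A (occurrence 2), the suffix after A is empty, so FOLLOW(A) ⊇ FOLLOW(G) = {a, b, c, d}; in A→a a c A, the suffix after A is empty (adds nothing new). Thus FOLLOW(A) = {a, b, c, d}.

{a, b, c, d}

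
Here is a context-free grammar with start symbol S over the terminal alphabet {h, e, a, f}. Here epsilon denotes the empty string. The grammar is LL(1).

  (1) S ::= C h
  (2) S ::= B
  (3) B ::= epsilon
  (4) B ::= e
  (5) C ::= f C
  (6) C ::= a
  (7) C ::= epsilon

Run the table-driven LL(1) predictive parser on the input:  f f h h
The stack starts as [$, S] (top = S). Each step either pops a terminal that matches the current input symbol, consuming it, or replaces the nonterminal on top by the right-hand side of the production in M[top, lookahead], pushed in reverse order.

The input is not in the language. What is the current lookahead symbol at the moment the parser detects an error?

h

     Stack    Input      Action
  1  $ S      f f h h $  expand S ::= C h
  2  $ h C    f f h h $  expand C ::= f C
  3  $ h C f  f f h h $  match f
  4  $ h C    f h h $    expand C ::= f C
  5  $ h C f  f h h $    match f
  6  $ h C    h h $      expand C ::= epsilon
  7  $ h      h h $      match h
  8  $        h $        error: stack empty but input remains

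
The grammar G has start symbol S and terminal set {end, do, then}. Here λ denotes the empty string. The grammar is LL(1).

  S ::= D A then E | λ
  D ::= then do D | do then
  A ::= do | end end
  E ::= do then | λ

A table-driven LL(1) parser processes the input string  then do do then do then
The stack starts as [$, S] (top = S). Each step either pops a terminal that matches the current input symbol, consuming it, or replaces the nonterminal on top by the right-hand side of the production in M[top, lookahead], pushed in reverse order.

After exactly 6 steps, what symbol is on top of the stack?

     Stack                 Input                      Action
  1  $ S                   then do do then do then $  expand S ::= D A then E
  2  $ E then A D          then do do then do then $  expand D ::= then do D
  3  $ E then A D do then  then do do then do then $  match then
  4  $ E then A D do       do do then do then $       match do
  5  $ E then A D          do then do then $          expand D ::= do then
  6  $ E then A then do    do then do then $          match do
Stack after step 6: $ E then A then (top = then).

then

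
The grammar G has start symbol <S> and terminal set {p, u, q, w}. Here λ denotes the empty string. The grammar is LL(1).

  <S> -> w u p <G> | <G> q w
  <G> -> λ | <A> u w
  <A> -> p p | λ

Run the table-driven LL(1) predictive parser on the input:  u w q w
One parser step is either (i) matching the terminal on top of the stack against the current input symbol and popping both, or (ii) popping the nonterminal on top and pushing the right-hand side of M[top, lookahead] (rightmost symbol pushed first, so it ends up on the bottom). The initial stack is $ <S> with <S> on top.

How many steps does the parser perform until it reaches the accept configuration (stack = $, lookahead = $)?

7

     Stack          Input      Action
  1  $ <S>          u w q w $  expand <S> -> <G> q w
  2  $ w q <G>      u w q w $  expand <G> -> <A> u w
  3  $ w q w u <A>  u w q w $  expand <A> -> λ
  4  $ w q w u      u w q w $  match u
  5  $ w q w        w q w $    match w
  6  $ w q          q w $      match q
  7  $ w            w $        match w
Accept reached after 7 steps.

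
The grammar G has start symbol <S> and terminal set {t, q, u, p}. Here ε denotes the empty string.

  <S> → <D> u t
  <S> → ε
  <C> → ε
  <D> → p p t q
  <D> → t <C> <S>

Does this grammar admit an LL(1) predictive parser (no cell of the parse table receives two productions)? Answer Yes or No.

FIRST(<S>) = {ε, p, t}
FIRST(<C>) = {ε}
FIRST(<D>) = {p, t}
FOLLOW(<S>) = {$, u}
FOLLOW(<C>) = {p, t, u}
FOLLOW(<D>) = {u}
Each cell of M receives at most one production.

Yes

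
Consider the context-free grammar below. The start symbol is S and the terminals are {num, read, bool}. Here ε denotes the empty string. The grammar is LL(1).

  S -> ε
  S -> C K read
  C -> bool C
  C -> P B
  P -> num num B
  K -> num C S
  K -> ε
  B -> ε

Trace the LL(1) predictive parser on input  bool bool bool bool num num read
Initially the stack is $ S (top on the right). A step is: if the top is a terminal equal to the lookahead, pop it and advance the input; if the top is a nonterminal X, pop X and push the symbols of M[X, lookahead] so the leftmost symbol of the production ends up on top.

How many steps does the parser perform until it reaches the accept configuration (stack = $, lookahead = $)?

17

step 1: stack=$ S  input=bool bool bool bool num num read $  — expand S -> C K read
step 2: stack=$ read K C  input=bool bool bool bool num num read $  — expand C -> bool C
step 3: stack=$ read K C bool  input=bool bool bool bool num num read $  — match bool
step 4: stack=$ read K C  input=bool bool bool num num read $  — expand C -> bool C
step 5: stack=$ read K C bool  input=bool bool bool num num read $  — match bool
step 6: stack=$ read K C  input=bool bool num num read $  — expand C -> bool C
step 7: stack=$ read K C bool  input=bool bool num num read $  — match bool
step 8: stack=$ read K C  input=bool num num read $  — expand C -> bool C
step 9: stack=$ read K C bool  input=bool num num read $  — match bool
step 10: stack=$ read K C  input=num num read $  — expand C -> P B
step 11: stack=$ read K B P  input=num num read $  — expand P -> num num B
step 12: stack=$ read K B B num num  input=num num read $  — match num
step 13: stack=$ read K B B num  input=num read $  — match num
step 14: stack=$ read K B B  input=read $  — expand B -> ε
step 15: stack=$ read K B  input=read $  — expand B -> ε
step 16: stack=$ read K  input=read $  — expand K -> ε
step 17: stack=$ read  input=read $  — match read
Accept reached after 17 steps.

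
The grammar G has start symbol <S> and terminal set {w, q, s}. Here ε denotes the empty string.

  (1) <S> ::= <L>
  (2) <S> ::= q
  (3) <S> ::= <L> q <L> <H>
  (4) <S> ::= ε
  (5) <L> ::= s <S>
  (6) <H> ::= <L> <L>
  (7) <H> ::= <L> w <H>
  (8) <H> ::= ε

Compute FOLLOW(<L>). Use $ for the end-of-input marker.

FIRST(<L>): from <L>::=s <S> we get {s}. So FIRST(<L>) = {s}.
FIRST(<S>): from <S>::=<L> we get {s}; from <S>::=q we get {q}; from <S>::=<L> q <L> <H> we get {s}; from <S>::=ε we get {ε}. So FIRST(<S>) = {ε, q, s}.
FIRST(<H>): from <H>::=<L> <L> we get {s}; from <H>::=<L> w <H> we get {s}; from <H>::=ε we get {ε}. So FIRST(<H>) = {ε, s}.
FOLLOW(<S>) includes $ since <S> is the start symbol.
FOLLOW(<S>): in <L>::=s <S>, the suffix after <S> is empty, so FOLLOW(<S>) ⊇ FOLLOW(<L>) = {$, q, s, w}. Thus FOLLOW(<S>) = {$, q, s, w}.
FOLLOW(<H>): in <S>::=<L> q <L> <H>, the suffix after <H> is empty, so FOLLOW(<H>) ⊇ FOLLOW(<S>) = {$, q, s, w}; in <H>::=<L> w <H>, the suffix after <H> is empty (adds nothing new). Thus FOLLOW(<H>) = {$, q, s, w}.
FOLLOW(<L>): in <S>::=<L>, the suffix after <L> is empty, so FOLLOW(<L>) ⊇ FOLLOW(<S>) = {$, q, s, w}; in <S>::=<L> q <L> <H> (occurrence 1), <L> is followed by q <L> <H> with FIRST {q}; in <S>::=<L> q <L> <H> (occurrence 2), <L> is followed by <H> with FIRST {ε, s}; in <S>::=<L> q <L> <H> (occurrence 2), the suffix after <L> is nullable, so FOLLOW(<L>) ⊇ FOLLOW(<S>) = {$, q, s, w}; in <H>::=<L> <L> (occurrence 1), <L> is followed by <L> with FIRST {s}; in <H>::=<L> <L> (occurrence 2), the suffix after <L> is empty, so FOLLOW(<L>) ⊇ FOLLOW(<H>) = {$, q, s, w}; in <H>::=<L> w <H>, <L> is followed by w <H> with FIRST {w}. Thus FOLLOW(<L>) = {$, q, s, w}.

{$, q, s, w}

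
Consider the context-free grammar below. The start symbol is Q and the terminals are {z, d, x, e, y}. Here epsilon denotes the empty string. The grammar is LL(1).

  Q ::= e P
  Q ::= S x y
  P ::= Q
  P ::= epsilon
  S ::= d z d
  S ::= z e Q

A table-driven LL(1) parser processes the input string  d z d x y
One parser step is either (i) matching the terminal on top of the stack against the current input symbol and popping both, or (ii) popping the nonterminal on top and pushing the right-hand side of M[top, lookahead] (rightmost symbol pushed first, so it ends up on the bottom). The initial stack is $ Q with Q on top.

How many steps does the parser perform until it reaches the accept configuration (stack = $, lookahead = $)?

step 1: stack=$ Q  input=d z d x y $  — expand Q ::= S x y
step 2: stack=$ y x S  input=d z d x y $  — expand S ::= d z d
step 3: stack=$ y x d z d  input=d z d x y $  — match d
step 4: stack=$ y x d z  input=z d x y $  — match z
step 5: stack=$ y x d  input=d x y $  — match d
step 6: stack=$ y x  input=x y $  — match x
step 7: stack=$ y  input=y $  — match y
Accept reached after 7 steps.

7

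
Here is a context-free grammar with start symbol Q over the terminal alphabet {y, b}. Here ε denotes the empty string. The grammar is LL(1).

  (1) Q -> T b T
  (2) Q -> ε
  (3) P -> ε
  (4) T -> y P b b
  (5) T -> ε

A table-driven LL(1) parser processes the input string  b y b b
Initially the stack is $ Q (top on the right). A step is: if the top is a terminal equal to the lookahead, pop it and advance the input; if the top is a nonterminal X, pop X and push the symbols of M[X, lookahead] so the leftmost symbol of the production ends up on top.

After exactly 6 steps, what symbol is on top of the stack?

step 1: stack=$ Q  input=b y b b $  — expand Q -> T b T
step 2: stack=$ T b T  input=b y b b $  — expand T -> ε
step 3: stack=$ T b  input=b y b b $  — match b
step 4: stack=$ T  input=y b b $  — expand T -> y P b b
step 5: stack=$ b b P y  input=y b b $  — match y
step 6: stack=$ b b P  input=b b $  — expand P -> ε
Stack after step 6: $ b b (top = b).

b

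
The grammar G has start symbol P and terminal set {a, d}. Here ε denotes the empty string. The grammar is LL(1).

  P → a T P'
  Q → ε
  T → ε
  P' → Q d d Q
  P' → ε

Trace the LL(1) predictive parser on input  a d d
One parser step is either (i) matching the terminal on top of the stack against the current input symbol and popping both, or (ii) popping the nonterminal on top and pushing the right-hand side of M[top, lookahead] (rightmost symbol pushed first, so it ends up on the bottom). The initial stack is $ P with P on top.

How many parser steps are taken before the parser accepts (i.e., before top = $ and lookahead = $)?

     Stack      Input    Action
  1  $ P        a d d $  expand P → a T P'
  2  $ P' T a   a d d $  match a
  3  $ P' T     d d $    expand T → ε
  4  $ P'       d d $    expand P' → Q d d Q
  5  $ Q d d Q  d d $    expand Q → ε
  6  $ Q d d    d d $    match d
  7  $ Q d      d $      match d
  8  $ Q        $        expand Q → ε
Accept reached after 8 steps.

8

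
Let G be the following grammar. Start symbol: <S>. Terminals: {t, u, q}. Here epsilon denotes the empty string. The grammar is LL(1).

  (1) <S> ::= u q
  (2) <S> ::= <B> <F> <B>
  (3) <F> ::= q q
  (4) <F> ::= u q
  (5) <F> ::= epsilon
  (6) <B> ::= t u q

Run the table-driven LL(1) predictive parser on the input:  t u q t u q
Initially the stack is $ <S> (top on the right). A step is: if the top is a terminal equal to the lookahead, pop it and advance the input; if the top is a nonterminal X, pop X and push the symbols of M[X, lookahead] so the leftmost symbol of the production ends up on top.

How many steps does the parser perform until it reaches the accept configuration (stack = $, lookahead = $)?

10

      Stack            Input          Action
   1  $ <S>            t u q t u q $  expand <S> ::= <B> <F> <B>
   2  $ <B> <F> <B>    t u q t u q $  expand <B> ::= t u q
   3  $ <B> <F> q u t  t u q t u q $  match t
   4  $ <B> <F> q u    u q t u q $    match u
   5  $ <B> <F> q      q t u q $      match q
   6  $ <B> <F>        t u q $        expand <F> ::= epsilon
   7  $ <B>            t u q $        expand <B> ::= t u q
   8  $ q u t          t u q $        match t
   9  $ q u            u q $          match u
  10  $ q              q $            match q
Accept reached after 10 steps.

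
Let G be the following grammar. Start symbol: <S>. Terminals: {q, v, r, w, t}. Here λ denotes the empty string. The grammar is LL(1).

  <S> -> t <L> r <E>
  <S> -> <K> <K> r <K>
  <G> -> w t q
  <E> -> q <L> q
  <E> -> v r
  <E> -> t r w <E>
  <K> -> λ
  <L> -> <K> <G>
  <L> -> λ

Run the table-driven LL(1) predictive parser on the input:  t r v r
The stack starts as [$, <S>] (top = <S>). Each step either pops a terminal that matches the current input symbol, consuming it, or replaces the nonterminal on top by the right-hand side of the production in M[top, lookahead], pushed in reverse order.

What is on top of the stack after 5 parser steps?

step 1: stack=$ <S>  input=t r v r $  — expand <S> -> t <L> r <E>
step 2: stack=$ <E> r <L> t  input=t r v r $  — match t
step 3: stack=$ <E> r <L>  input=r v r $  — expand <L> -> λ
step 4: stack=$ <E> r  input=r v r $  — match r
step 5: stack=$ <E>  input=v r $  — expand <E> -> v r
Stack after step 5: $ r v (top = v).

v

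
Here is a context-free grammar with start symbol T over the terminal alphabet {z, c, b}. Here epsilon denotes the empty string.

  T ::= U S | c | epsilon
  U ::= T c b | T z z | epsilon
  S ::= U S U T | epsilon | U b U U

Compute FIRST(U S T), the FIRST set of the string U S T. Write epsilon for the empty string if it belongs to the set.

{epsilon, b, c, z}

FIRST(T): from T::=U S we get {epsilon, b, c, z}; from T::=c we get {c}; from T::=epsilon we get {epsilon}. So FIRST(T) = {epsilon, b, c, z}.
FIRST(U): from U::=T c b we get {b, c, z}; from U::=T z z we get {b, c, z}; from U::=epsilon we get {epsilon}. So FIRST(U) = {epsilon, b, c, z}.
FIRST(S): from S::=U S U T we get {epsilon, b, c, z}; from S::=epsilon we get {epsilon}; from S::=U b U U we get {b, c, z}. So FIRST(S) = {epsilon, b, c, z}.
FIRST(U S T): take FIRST of each symbol in turn, carrying on past any symbol whose FIRST contains epsilon; result {epsilon, b, c, z}.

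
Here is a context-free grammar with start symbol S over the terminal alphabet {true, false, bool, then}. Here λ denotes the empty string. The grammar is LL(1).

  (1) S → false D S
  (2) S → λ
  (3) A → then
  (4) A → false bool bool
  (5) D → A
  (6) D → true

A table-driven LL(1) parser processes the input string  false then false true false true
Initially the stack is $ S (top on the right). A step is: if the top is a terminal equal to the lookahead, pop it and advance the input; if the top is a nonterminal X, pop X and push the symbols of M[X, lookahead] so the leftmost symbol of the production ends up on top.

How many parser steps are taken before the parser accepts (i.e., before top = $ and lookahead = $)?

step 1: stack=$ S  input=false then false true false true $  — expand S → false D S
step 2: stack=$ S D false  input=false then false true false true $  — match false
step 3: stack=$ S D  input=then false true false true $  — expand D → A
step 4: stack=$ S A  input=then false true false true $  — expand A → then
step 5: stack=$ S then  input=then false true false true $  — match then
step 6: stack=$ S  input=false true false true $  — expand S → false D S
step 7: stack=$ S D false  input=false true false true $  — match false
step 8: stack=$ S D  input=true false true $  — expand D → true
step 9: stack=$ S true  input=true false true $  — match true
step 10: stack=$ S  input=false true $  — expand S → false D S
step 11: stack=$ S D false  input=false true $  — match false
step 12: stack=$ S D  input=true $  — expand D → true
step 13: stack=$ S true  input=true $  — match true
step 14: stack=$ S  input=$  — expand S → λ
Accept reached after 14 steps.

14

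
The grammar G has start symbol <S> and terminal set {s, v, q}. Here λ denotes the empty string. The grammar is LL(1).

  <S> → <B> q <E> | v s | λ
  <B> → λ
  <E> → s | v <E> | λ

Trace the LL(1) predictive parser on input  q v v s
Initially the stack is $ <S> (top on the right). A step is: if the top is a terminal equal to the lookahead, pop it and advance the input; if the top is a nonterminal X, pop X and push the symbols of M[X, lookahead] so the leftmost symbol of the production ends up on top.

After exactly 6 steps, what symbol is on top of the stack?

step 1: stack=$ <S>  input=q v v s $  — expand <S> → <B> q <E>
step 2: stack=$ <E> q <B>  input=q v v s $  — expand <B> → λ
step 3: stack=$ <E> q  input=q v v s $  — match q
step 4: stack=$ <E>  input=v v s $  — expand <E> → v <E>
step 5: stack=$ <E> v  input=v v s $  — match v
step 6: stack=$ <E>  input=v s $  — expand <E> → v <E>
Stack after step 6: $ <E> v (top = v).

v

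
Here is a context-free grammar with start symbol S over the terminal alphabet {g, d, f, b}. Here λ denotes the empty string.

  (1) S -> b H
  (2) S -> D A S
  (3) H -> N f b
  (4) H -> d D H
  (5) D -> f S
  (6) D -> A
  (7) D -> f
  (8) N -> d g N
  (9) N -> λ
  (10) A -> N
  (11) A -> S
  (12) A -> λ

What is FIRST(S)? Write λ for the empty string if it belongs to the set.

{b, d, f}

FIRST(N) = {λ, d}
FIRST(H) = {d, f}  (via N f b)
FIRST(S) = {b, d, f}  (via D A S)
FIRST(A) = {λ, b, d, f}  (via N, S)
FIRST(D) = {λ, b, d, f}  (via A)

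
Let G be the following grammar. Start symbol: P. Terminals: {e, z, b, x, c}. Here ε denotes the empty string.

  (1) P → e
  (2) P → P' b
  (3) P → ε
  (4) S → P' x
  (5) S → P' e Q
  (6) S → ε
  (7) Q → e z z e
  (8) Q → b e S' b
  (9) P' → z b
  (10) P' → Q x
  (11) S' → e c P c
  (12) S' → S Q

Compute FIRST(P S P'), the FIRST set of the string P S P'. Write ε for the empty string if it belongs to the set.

{b, e, z}

FIRST(Q) = {b, e}
FIRST(P') = {b, e, z}  (via Q x)
FIRST(P) = {ε, b, e, z}  (via P' b)
FIRST(S) = {ε, b, e, z}  (via P' x, P' e Q)
FIRST(S') = {b, e, z}  (via S Q)
FIRST(P S P'): take FIRST of each symbol in turn, carrying on past any symbol whose FIRST contains ε; result {b, e, z}.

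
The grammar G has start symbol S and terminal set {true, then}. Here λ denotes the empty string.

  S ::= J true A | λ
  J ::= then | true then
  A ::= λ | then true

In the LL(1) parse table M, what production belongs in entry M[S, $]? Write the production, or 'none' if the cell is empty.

FIRST(J): from J::=then we get {then}; from J::=true then we get {true}. So FIRST(J) = {then, true}.
FIRST(A): from A::=λ we get {λ}; from A::=then true we get {then}. So FIRST(A) = {λ, then}.
FIRST(S): from S::=J true A we get {then, true}; from S::=λ we get {λ}. So FIRST(S) = {λ, then, true}.
FOLLOW(S) includes $ since S is the start symbol.
FOLLOW(S): S appears on no right-hand side. Thus FOLLOW(S) = {$}.
For S ::= J true A: FIRST(J true A) = {then, true}, so it goes in M[S, t] for t ∈ {then, true}.
For S ::= λ: FIRST(λ) = {λ}, so it goes in M[S, t] for t ∈ {}; since λ ∈ FIRST, also for every t ∈ FOLLOW(S) = {$}.

S ::= λ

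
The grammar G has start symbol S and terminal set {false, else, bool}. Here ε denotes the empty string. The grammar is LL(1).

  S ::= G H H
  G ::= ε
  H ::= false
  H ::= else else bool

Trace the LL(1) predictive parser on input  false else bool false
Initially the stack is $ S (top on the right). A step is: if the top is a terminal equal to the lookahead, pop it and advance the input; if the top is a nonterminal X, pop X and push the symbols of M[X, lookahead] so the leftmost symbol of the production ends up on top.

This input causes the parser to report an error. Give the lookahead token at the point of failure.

bool

step 1: stack=$ S  input=false else bool false $  — expand S ::= G H H
step 2: stack=$ H H G  input=false else bool false $  — expand G ::= ε
step 3: stack=$ H H  input=false else bool false $  — expand H ::= false
step 4: stack=$ H false  input=false else bool false $  — match false
step 5: stack=$ H  input=else bool false $  — expand H ::= else else bool
step 6: stack=$ bool else else  input=else bool false $  — match else
step 7: stack=$ bool else  input=bool false $  — error: top is terminal else but lookahead is bool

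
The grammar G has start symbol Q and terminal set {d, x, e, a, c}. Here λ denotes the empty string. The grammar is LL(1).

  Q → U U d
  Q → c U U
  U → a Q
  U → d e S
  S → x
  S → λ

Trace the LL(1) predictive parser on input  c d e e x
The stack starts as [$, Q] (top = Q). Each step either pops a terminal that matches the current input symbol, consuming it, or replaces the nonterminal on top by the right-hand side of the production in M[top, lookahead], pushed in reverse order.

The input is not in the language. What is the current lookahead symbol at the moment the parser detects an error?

e

step 1: stack=$ Q  input=c d e e x $  — expand Q → c U U
step 2: stack=$ U U c  input=c d e e x $  — match c
step 3: stack=$ U U  input=d e e x $  — expand U → d e S
step 4: stack=$ U S e d  input=d e e x $  — match d
step 5: stack=$ U S e  input=e e x $  — match e
step 6: stack=$ U S  input=e x $  — error: M[S, e] is empty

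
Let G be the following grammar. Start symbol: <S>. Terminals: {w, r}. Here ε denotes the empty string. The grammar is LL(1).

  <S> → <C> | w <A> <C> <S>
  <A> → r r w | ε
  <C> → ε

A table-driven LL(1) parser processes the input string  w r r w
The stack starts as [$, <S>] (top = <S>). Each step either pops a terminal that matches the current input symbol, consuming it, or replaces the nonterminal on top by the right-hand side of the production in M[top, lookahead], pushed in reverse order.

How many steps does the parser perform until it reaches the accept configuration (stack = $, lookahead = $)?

9

step 1: stack=$ <S>  input=w r r w $  — expand <S> → w <A> <C> <S>
step 2: stack=$ <S> <C> <A> w  input=w r r w $  — match w
step 3: stack=$ <S> <C> <A>  input=r r w $  — expand <A> → r r w
step 4: stack=$ <S> <C> w r r  input=r r w $  — match r
step 5: stack=$ <S> <C> w r  input=r w $  — match r
step 6: stack=$ <S> <C> w  input=w $  — match w
step 7: stack=$ <S> <C>  input=$  — expand <C> → ε
step 8: stack=$ <S>  input=$  — expand <S> → <C>
step 9: stack=$ <C>  input=$  — expand <C> → ε
Accept reached after 9 steps.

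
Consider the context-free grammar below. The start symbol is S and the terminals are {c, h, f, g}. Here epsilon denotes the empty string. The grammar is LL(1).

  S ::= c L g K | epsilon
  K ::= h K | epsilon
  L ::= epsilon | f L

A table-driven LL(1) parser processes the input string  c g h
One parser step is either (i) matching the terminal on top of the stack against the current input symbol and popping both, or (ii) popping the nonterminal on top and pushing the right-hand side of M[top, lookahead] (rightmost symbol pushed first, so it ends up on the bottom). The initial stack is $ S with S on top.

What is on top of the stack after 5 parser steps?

h

step 1: stack=$ S  input=c g h $  — expand S ::= c L g K
step 2: stack=$ K g L c  input=c g h $  — match c
step 3: stack=$ K g L  input=g h $  — expand L ::= epsilon
step 4: stack=$ K g  input=g h $  — match g
step 5: stack=$ K  input=h $  — expand K ::= h K
Stack after step 5: $ K h (top = h).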